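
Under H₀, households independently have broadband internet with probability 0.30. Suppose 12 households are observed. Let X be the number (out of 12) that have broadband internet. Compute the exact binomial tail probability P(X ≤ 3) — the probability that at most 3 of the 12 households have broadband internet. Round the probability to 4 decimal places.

P = 0.4925

X ~ Binomial(n=12, p=0.30).
P(X ≤ 3) = C(12,0)·0.30^0·0.70^12 + C(12,1)·0.30^1·0.70^11 + C(12,2)·0.30^2·0.70^10 + C(12,3)·0.30^3·0.70^9.
= 0.013841 + 0.071184 + 0.167790 + 0.239700 = 0.4925.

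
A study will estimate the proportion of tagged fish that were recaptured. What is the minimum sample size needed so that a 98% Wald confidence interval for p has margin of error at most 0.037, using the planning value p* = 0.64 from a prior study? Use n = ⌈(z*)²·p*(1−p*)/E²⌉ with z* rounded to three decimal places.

n = 911

z* = 2.326 at the 98% level.
p*(1−p*) = 0.64·0.36 = 0.2304.
(z*)²·p*(1−p*)/E² = 5.410276·0.2304/0.001369 = 910.539.
⌈910.539⌉ = 911.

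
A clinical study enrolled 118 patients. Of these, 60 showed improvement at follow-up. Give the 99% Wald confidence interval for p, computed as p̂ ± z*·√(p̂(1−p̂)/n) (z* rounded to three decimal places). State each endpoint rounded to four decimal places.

(0.3899, 0.6270)

p̂ = 60/118 = 0.50847.
Standard error of p̂: √(0.249928/118) = √0.002118035 = 0.046022.
z* = 2.576 at the 99% level.
Margin = 2.576·0.046022 = 0.11855.
CI: 0.50847 ± 0.11855 = (0.3899, 0.6270).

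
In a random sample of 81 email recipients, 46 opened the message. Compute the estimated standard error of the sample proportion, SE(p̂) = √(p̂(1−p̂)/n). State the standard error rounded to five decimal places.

The sample proportion is 46/81 = 0.56790.
p̂(1−p̂) = 0.56790·0.43210 = 0.245390.
SE = √(0.245390/81) = 0.05504.

SE = 0.05504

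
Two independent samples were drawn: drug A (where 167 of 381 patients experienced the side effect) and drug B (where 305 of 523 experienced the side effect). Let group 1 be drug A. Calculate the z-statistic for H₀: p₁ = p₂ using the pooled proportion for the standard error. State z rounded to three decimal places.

Sample proportions: p̂₁ = 167/381 = 0.43832 and p̂₂ = 305/523 = 0.58317.
Pooling: p̂ = 472/904 = 0.52212.
SE = √[p̂(1−p̂)(1/n₁+1/n₂)] = √[0.52212·0.47788·(1/381+1/523)] ≈ 0.033645.
z = -0.14485/0.033645 = -4.305.

z = -4.305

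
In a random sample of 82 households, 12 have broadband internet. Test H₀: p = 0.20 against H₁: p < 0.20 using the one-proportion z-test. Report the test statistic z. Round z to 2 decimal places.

With x = 12 successes in n = 82, p̂ = 0.14634.
Under H₀, SE = √(p₀(1−p₀)/n) = √(0.20·0.80/82) = √0.001951220 = 0.044173.
Test statistic: z = -0.05366/0.044173 = -1.21.

z = -1.21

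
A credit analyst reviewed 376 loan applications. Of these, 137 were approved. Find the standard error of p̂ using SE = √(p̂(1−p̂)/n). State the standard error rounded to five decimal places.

The sample proportion is 137/376 = 0.36436.
p̂(1−p̂) = 0.231602.
SE = √(0.231602/376) = √0.000615963 = 0.02482.

SE = 0.02482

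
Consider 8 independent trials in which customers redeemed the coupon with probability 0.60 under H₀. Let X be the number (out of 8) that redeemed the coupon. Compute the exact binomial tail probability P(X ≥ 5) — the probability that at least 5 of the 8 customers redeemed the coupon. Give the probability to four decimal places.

P = 0.5941

X ~ Binomial(n=8, p=0.60).
P(X ≥ 5) = C(8,5)·0.60^5·0.40^3 + C(8,6)·0.60^6·0.40^2 + C(8,7)·0.60^7·0.40^1 + C(8,8)·0.60^8·0.40^0.
= 0.278692 + 0.209019 + 0.089580 + 0.016796 = 0.5941.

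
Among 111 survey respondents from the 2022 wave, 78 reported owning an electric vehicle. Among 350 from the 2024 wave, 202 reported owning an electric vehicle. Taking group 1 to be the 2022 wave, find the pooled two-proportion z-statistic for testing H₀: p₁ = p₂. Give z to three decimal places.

p̂₁ = 78/111 = 0.70270, p̂₂ = 202/350 = 0.57714.
Pooled p̂ = (78+202)/(111+350) = 280/461 = 0.60738.
SE = √[p̂(1−p̂)(1/n₁+1/n₂)] = √[0.60738·0.39262·(1/111+1/350)] ≈ 0.053195.
z = 0.12556/0.053195 = 2.360.

z = 2.360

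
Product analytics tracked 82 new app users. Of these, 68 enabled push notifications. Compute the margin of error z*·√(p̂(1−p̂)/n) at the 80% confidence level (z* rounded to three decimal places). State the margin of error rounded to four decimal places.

p̂ = 68/82 = 0.82927.
Standard error of p̂: √(0.141582/82) = √0.001726615 = 0.041553.
For 80% confidence, z* = 1.282.
So ME = 0.0533.

ME = 0.0533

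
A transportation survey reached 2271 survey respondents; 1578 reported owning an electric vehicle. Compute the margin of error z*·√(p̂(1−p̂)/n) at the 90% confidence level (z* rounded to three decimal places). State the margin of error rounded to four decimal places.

The sample proportion is 1578/2271 = 0.69485.
SE = √(p̂(1−p̂)/n) = √(0.212034/2271) = 0.009663.
For 90% confidence, z* = 1.645.
ME = 1.645·0.009663 = 0.0159.

ME = 0.0159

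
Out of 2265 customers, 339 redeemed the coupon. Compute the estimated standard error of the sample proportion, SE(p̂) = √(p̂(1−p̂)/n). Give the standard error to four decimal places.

With x = 339 successes in n = 2265, p̂ = 0.14967.
p̂(1−p̂) = 0.14967·0.85033 = 0.127269.
SE = √(0.127269/2265) = 0.0075.

SE = 0.0075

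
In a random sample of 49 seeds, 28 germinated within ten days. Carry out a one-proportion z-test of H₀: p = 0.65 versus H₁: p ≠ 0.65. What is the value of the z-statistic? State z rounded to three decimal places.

p̂ = 28/49 = 0.57143.
SE₀ = √(0.65·0.35/49) = 0.068139.
z = (p̂ − p₀)/SE = (0.57143 − 0.65)/0.068139 = -1.153.

z = -1.153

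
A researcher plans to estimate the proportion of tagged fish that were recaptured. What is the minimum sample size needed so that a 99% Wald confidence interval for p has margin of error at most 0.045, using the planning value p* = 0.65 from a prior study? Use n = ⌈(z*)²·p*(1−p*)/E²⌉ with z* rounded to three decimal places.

n = 746

For 99% confidence, z* = 2.576.
p*(1−p*) = 0.65·0.35 = 0.2275.
(z*)²·p*(1−p*)/E² = 6.635776·0.2275/0.002025 = 745.501.
Rounding up, n = 746.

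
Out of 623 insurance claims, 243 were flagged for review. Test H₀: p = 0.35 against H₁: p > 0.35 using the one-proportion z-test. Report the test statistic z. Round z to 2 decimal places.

The sample proportion is 243/623 = 0.39005.
Under H₀, SE = √(p₀(1−p₀)/n) = √(0.35·0.65/623) = √0.000365169 = 0.019109.
z = (0.39005 − 0.35)/0.019109 = 0.04005/0.019109 = 2.10.

z = 2.10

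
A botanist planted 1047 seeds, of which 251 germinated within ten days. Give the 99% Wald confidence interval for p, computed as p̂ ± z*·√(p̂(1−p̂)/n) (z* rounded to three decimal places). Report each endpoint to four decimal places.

(0.2057, 0.2737)

With x = 251 successes in n = 1047, p̂ = 0.23973.
SE = √(p̂(1−p̂)/n) = √(0.182261/1047) = 0.013194.
The 99% critical value is z* = 2.576.
Margin = 2.576·0.013194 = 0.03399.
CI: 0.23973 ± 0.03399 = (0.2057, 0.2737).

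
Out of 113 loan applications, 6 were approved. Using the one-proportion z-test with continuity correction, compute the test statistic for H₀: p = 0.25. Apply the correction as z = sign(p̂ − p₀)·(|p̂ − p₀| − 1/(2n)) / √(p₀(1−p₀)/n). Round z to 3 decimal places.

z = -4.725

With x = 6 successes in n = 113, p̂ = 0.05310. p̂ − p₀ = -0.196903.
Continuity correction 1/(2n) = 1/226 = 0.004425.
Corrected numerator: |-0.196903| − 0.004425 = 0.192478.
SE₀ = √(0.25·0.75/113) = 0.040734.
z = −0.192478/0.040734 = -4.725.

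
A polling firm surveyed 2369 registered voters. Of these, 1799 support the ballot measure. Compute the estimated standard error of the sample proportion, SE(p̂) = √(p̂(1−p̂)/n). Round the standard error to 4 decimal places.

SE = 0.0088

p̂ = 1799/2369 = 0.75939.
p̂(1−p̂) = 0.75939·0.24061 = 0.182717.
SE = √(0.182717/2369) = √0.000077128 = 0.0088.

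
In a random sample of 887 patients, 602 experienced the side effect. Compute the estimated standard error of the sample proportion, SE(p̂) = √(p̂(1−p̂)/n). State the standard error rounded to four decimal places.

SE = 0.0157

Sample proportion p̂ = 602/887 = 0.67869.
p̂(1−p̂) = 0.218070.
SE = √(0.218070/887) = 0.0157.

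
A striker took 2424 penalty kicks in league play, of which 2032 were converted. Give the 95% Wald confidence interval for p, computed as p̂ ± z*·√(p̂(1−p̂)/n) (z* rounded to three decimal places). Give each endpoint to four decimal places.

(0.8236, 0.8529)

Sample proportion p̂ = 2032/2424 = 0.83828.
SE = √(p̂(1−p̂)/n) = √(0.135564/2424) = 0.007478.
z* = 1.960 at the 95% level.
Margin of error: 1.960 × 0.007478 = 0.01466.
Interval: 0.83828 ± 0.01466 → (0.8236, 0.8529).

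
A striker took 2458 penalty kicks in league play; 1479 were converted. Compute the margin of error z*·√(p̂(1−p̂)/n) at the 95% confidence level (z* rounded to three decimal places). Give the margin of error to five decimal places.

ME = 0.01935

The sample proportion is 1479/2458 = 0.60171.
SE(p̂) = √(0.60171·0.39829/2458) = 0.009874.
For 95% confidence, z* = 1.960.
Margin of error = z*·SE = 1.960 × 0.009874 = 0.01935.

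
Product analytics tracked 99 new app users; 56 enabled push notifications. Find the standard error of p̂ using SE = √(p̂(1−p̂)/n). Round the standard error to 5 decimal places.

SE = 0.04982

Sample proportion p̂ = 56/99 = 0.56566.
p̂(1−p̂) = 0.245689.
SE = √(0.245689/99) = √0.002481707 = 0.04982.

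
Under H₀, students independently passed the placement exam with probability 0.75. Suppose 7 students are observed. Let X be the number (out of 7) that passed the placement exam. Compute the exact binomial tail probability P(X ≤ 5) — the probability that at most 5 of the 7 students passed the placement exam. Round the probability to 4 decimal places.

X is binomial with n = 7 and p = 0.75.
P(X ≤ 5) = Σ_{j=0}^{5} C(7,j)·0.75^j·0.25^{7−j}.
= 0.000061 + 0.001282 + 0.011536 + 0.057678 + 0.173035 + 0.311462 = 0.5551.

P = 0.5551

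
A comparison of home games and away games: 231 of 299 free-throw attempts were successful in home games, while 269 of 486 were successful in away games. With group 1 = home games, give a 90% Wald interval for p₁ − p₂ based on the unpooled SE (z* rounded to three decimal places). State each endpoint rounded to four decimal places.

(0.1646, 0.2735)

p̂₁ = 0.77258, p̂₂ = 0.55350, so the observed difference is 0.21908.
Unpooled SE = √(p̂₁(1−p̂₁)/n₁ + p̂₂(1−p̂₂)/n₂) = √(0.000587635 + 0.000508514) = 0.033108.
For 90% confidence, z* = 1.645. Margin of error = 0.05446.
So the interval runs from 0.1646 to 0.2735.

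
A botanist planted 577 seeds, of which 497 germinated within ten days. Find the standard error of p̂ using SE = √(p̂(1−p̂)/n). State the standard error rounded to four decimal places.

Sample proportion p̂ = 497/577 = 0.86135.
p̂(1−p̂) = 0.86135·0.13865 = 0.119426.
Dividing by n and taking the root: √0.000206977 = 0.0144.

SE = 0.0144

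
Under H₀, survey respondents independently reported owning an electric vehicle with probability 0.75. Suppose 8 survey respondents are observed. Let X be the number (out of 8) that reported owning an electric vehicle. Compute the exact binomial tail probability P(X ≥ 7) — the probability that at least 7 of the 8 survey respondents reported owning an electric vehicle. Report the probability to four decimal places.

X is binomial with n = 8 and p = 0.75.
P(X ≥ 7) = C(8,7)·0.75^7·0.25^1 + C(8,8)·0.75^8·0.25^0.
= 0.266968 + 0.100113 = 0.3671.

P = 0.3671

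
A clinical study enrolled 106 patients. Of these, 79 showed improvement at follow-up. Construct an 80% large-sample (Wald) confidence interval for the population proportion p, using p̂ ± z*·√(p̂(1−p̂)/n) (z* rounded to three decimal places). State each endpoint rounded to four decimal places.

(0.6910, 0.7995)

With x = 79 successes in n = 106, p̂ = 0.74528.
SE = √(p̂(1−p̂)/n) = √(0.189836/106) = 0.042319.
For 80% confidence, z* = 1.282.
Margin of error: 1.282 × 0.042319 = 0.05425.
Interval: 0.74528 ± 0.05425 → (0.6910, 0.7995).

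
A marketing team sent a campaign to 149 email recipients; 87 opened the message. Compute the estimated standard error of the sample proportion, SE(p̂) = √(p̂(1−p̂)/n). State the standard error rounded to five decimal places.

SE = 0.04038

With x = 87 successes in n = 149, p̂ = 0.58389.
p̂(1−p̂) = 0.242962.
SE = √(0.242962/149) = 0.04038.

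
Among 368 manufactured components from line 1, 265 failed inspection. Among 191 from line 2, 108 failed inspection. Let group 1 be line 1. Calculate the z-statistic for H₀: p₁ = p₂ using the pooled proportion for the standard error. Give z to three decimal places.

Sample proportions: p̂₁ = 265/368 = 0.72011 and p̂₂ = 108/191 = 0.56545.
Pooled p̂ = (265+108)/(368+191) = 373/559 = 0.66726.
Pooled SE = √[0.2220231·0.00795299] ≈ 0.042021.
z = 0.15466/0.042021 = 3.681.

z = 3.681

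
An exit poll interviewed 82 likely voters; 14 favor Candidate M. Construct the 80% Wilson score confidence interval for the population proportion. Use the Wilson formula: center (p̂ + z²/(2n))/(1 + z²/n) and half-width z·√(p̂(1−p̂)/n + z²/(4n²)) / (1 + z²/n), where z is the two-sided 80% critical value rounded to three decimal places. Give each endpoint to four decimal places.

Here p̂ = 14/82 = 0.17073 and z = 1.282 (z² = 1.643524).
1 + z²/n = 1.020043.
Adjusted center: (0.17073 + z²/(2n))/1.020043 = 0.17720.
Radicand: p̂(1−p̂)/n + z²/(4n²) = 0.001726615 + 0.000061107 = 0.001787722.
Half-width = z·√(radicand)/denom = 1.282·0.042281/1.020043 = 0.05314.
CI: 0.17720 ± 0.05314 = (0.1241, 0.2303).

(0.1241, 0.2303)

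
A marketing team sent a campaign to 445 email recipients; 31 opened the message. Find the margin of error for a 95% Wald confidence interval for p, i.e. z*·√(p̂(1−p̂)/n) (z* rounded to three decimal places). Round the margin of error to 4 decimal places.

ME = 0.0237

Sample proportion p̂ = 31/445 = 0.06966.
Standard error of p̂: √(0.064810/445) = √0.000145640 = 0.012068.
The 95% critical value is z* = 1.960.
Margin of error = z*·SE = 1.960 × 0.012068 = 0.0237.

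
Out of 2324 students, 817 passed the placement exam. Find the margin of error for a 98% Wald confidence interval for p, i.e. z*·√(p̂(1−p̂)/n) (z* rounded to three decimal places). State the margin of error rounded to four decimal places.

The sample proportion is 817/2324 = 0.35155.
SE = √(p̂(1−p̂)/n) = √(0.227962/2324) = 0.009904.
The 98% critical value is z* = 2.326.
ME = 2.326·0.009904 = 0.0230.

ME = 0.0230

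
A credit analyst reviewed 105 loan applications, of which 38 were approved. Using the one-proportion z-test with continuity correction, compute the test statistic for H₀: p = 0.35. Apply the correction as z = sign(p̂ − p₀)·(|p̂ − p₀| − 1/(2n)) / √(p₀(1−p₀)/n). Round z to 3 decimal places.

z = 0.153

With x = 38 successes in n = 105, p̂ = 0.36190. p̂ − p₀ = 0.011905.
Continuity correction 1/(2n) = 1/210 = 0.004762.
Corrected numerator: |0.011905| − 0.004762 = 0.007143.
Under H₀, SE = √(p₀(1−p₀)/n) = √(0.35·0.65/105) = √0.002166667 = 0.046547.
z = +0.007143/0.046547 = 0.153.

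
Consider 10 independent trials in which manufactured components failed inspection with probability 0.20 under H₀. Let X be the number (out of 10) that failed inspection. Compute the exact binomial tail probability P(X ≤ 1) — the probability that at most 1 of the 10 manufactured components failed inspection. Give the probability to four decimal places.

P = 0.3758

X ~ Binomial(n=10, p=0.20).
P(X ≤ 1) = C(10,0)·0.20^0·0.80^10 + C(10,1)·0.20^1·0.80^9.
= 0.107374 + 0.268435 = 0.3758.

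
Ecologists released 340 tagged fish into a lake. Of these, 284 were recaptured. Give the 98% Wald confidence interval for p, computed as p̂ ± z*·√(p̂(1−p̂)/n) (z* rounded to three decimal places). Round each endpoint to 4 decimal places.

(0.7885, 0.8821)

Sample proportion p̂ = 284/340 = 0.83529.
SE = √(p̂(1−p̂)/n) = √(0.137578/340) = 0.020116.
For 98% confidence, z* = 2.326.
Margin of error: 2.326 × 0.020116 = 0.04679.
Interval: 0.83529 ± 0.04679 → (0.7885, 0.8821).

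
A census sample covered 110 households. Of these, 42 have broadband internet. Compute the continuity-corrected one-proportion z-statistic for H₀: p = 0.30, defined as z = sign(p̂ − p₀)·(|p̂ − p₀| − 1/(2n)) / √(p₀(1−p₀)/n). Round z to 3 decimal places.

With x = 42 successes in n = 110, p̂ = 0.38182. p̂ − p₀ = 0.081818.
Continuity correction 1/(2n) = 1/220 = 0.004545.
Corrected numerator: |0.081818| − 0.004545 = 0.077273.
SE₀ = √(0.30·0.70/110) = 0.043693.
z = (+)0.077273/0.043693 = 1.769.

z = 1.769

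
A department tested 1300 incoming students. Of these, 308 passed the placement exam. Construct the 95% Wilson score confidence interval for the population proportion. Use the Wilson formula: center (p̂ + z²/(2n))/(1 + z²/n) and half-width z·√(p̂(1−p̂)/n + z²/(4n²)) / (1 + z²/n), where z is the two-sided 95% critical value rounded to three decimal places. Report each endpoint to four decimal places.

(0.2146, 0.2608)

p̂ = 308/1300 = 0.23692; z = 1.960, so z² = 3.841600.
Denominator 1 + z²/n = 1 + 3.841600/1300 = 1.002955.
Center = (0.23692 + 0.001478)/1.002955 = 0.23770.
Radicand: p̂(1−p̂)/n + z²/(4n²) = 0.000139070 + 0.000000568 = 0.000139638.
Half-width = 1.960·√0.000139638/1.002955 = 0.02309.
Interval: 0.23770 ± 0.02309 → (0.2146, 0.2608).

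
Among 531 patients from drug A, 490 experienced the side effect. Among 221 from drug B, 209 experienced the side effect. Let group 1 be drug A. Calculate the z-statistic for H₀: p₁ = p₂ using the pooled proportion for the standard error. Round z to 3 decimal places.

p̂₁ = 490/531 = 0.92279, p̂₂ = 209/221 = 0.94570.
Pooled p̂ = (490+209)/(531+221) = 699/752 = 0.92952.
Pooled SE = √[0.0655115·0.00640813] ≈ 0.020489.
z = (p̂₁ − p̂₂)/SE = (0.92279 − 0.94570)/0.020489 = -0.02291/0.020489 = -1.118.

z = -1.118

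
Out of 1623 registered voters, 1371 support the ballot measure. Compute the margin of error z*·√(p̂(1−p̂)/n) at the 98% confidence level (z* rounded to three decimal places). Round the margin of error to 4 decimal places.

ME = 0.0209

p̂ = 1371/1623 = 0.84473.
SE(p̂) = √(0.84473·0.15527/1623) = 0.008990.
z* = 2.326 at the 98% level.
Margin of error = z*·SE = 2.326 × 0.008990 = 0.0209.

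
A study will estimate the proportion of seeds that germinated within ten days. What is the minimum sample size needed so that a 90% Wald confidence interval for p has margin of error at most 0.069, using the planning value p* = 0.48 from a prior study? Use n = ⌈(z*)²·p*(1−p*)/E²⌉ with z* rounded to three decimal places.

n = 142

z* = 1.645 at the 90% level.
p*(1−p*) = 0.2496.
(z*)²·p*(1−p*)/E² = 2.706025·0.2496/0.004761 = 141.866.
⌈141.866⌉ = 142.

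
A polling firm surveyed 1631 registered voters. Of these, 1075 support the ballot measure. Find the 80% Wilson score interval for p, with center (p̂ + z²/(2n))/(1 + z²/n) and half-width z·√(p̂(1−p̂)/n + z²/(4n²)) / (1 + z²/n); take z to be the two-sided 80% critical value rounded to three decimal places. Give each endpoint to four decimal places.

(0.6439, 0.6740)

p̂ = 1075/1631 = 0.65910; z = 1.282, so z² = 1.643524.
Denominator 1 + z²/n = 1 + 1.643524/1631 = 1.001008.
Center = (0.65910 + 0.000504)/1.001008 = 0.65894.
Radicand: p̂(1−p̂)/n + z²/(4n²) = 0.000137759 + 0.000000154 = 0.000137913.
Half-width = 1.282·√0.000137913/1.001008 = 0.01504.
So the interval runs from 0.6439 to 0.6740.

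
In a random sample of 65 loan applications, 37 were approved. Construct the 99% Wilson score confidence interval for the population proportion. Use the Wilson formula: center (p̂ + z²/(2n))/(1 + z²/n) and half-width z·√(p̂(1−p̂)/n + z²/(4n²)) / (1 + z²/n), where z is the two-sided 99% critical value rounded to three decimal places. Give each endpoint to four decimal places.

(0.4120, 0.7137)

p̂ = 37/65 = 0.56923; z = 2.576, so z² = 6.635776.
1 + z²/n = 1.102089.
Adjusted center: (0.56923 + z²/(2n))/1.102089 = 0.56282.
Radicand: p̂(1−p̂)/n + z²/(4n²) = 0.003772417 + 0.000392649 = 0.004165066.
Half-width = 2.576·√0.004165066/1.102089 = 0.15085.
CI: 0.56282 ± 0.15085 = (0.4120, 0.7137).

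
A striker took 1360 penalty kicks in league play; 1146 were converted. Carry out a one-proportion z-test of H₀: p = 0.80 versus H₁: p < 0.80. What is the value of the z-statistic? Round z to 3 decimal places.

z = 3.932

p̂ = 1146/1360 = 0.84265.
Null standard error: √(0.80·0.20/1360) = √0.000117647 = 0.010847.
Test statistic: z = 0.04265/0.010847 = 3.932.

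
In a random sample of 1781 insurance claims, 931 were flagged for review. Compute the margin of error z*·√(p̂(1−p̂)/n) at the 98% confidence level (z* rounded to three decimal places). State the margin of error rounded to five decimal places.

The sample proportion is 931/1781 = 0.52274.
SE = √(p̂(1−p̂)/n) = √(0.249483/1781) = 0.011836.
z* = 2.326 at the 98% level.
ME = 2.326·0.011836 = 0.02753.

ME = 0.02753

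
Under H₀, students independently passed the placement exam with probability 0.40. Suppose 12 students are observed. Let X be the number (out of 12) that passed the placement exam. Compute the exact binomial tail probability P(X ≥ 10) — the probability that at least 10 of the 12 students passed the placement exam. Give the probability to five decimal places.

P = 0.00281

X is binomial with n = 12 and p = 0.40.
P(X ≥ 10) = C(12,10)·0.40^10·0.60^2 + C(12,11)·0.40^11·0.60^1 + C(12,12)·0.40^12·0.60^0.
= 0.002491 + 0.000302 + 0.000017 = 0.00281.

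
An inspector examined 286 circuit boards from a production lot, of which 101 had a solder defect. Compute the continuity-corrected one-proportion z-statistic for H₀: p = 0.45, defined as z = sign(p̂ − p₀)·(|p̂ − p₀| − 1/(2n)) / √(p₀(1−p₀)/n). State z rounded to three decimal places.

z = -3.233

With x = 101 successes in n = 286, p̂ = 0.35315. p̂ − p₀ = -0.096853.
1/(2n) = 0.001748.
Corrected numerator: |-0.096853| − 0.001748 = 0.095105.
Under H₀, SE = √(p₀(1−p₀)/n) = √(0.45·0.55/286) = √0.000865385 = 0.029417.
z = −0.095105/0.029417 = -3.233.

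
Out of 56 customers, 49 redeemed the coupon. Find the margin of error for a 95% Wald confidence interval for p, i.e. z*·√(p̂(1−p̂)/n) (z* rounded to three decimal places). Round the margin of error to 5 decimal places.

ME = 0.08662

Sample proportion p̂ = 49/56 = 0.87500.
SE = √(p̂(1−p̂)/n) = √(0.109375/56) = 0.044194.
The 95% critical value is z* = 1.960.
ME = 1.960·0.044194 = 0.08662.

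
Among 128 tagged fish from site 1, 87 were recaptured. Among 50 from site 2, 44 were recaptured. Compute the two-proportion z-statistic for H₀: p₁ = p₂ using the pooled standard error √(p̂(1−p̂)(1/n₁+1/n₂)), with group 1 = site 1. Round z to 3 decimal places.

z = -2.725

Sample proportions: p̂₁ = 87/128 = 0.67969 and p̂₂ = 44/50 = 0.88000.
Pooling: p̂ = 131/178 = 0.73596.
SE = √[p̂(1−p̂)(1/n₁+1/n₂)] = √[0.73596·0.26404·(1/128+1/50)] ≈ 0.073516.
z = (p̂₁ − p̂₂)/SE = (0.67969 − 0.88000)/0.073516 = -0.20031/0.073516 = -2.725.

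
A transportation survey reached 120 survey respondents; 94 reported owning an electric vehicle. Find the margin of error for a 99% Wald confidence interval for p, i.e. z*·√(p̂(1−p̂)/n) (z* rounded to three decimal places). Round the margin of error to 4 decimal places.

ME = 0.0969

p̂ = 94/120 = 0.78333.
Standard error of p̂: √(0.169722/120) = √0.001414352 = 0.037608.
For 99% confidence, z* = 2.576.
So ME = 0.0969.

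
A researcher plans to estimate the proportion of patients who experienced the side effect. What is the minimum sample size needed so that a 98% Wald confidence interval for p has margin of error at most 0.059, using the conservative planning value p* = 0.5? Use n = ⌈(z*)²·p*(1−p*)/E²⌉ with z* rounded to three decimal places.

n = 389

For 98% confidence, z* = 2.326.
p*(1−p*) = 0.50·0.50 = 0.2500.
Required n before rounding: 5.410276 × 0.2500 / 0.059² = 388.558.
Rounding up, n = 389.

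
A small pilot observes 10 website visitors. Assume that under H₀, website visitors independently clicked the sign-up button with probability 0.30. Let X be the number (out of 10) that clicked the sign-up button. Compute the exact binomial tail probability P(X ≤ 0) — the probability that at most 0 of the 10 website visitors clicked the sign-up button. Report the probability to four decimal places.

P = 0.0282

X is binomial with n = 10 and p = 0.30.
P(X ≤ 0) = C(10,0)·0.30^0·0.70^10.
= 0.028248 = 0.0282.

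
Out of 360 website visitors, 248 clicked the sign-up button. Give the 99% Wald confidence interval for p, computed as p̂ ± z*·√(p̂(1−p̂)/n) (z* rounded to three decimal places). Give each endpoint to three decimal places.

Sample proportion p̂ = 248/360 = 0.68889.
Standard error of p̂: √(0.214321/360) = √0.000595336 = 0.024400.
The 99% critical value is z* = 2.576.
Margin = 2.576·0.024400 = 0.06285.
Interval: 0.68889 ± 0.06285 → (0.626, 0.752).

(0.626, 0.752)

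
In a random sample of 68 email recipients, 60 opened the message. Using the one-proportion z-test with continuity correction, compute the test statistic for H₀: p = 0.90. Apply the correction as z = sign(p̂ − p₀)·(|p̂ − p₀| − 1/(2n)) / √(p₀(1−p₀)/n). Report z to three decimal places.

The sample proportion is 60/68 = 0.88235. p̂ − p₀ = -0.017647.
Continuity correction 1/(2n) = 1/136 = 0.007353.
Corrected numerator: |-0.017647| − 0.007353 = 0.010294.
Under H₀, SE = √(p₀(1−p₀)/n) = √(0.90·0.10/68) = √0.001323529 = 0.036380.
z = (−)0.010294/0.036380 = -0.283.

z = -0.283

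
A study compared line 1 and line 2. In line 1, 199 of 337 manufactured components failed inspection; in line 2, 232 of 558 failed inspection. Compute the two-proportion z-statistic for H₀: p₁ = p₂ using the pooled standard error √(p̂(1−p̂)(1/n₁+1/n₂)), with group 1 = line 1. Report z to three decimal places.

p̂₁ = 199/337 = 0.59050, p̂₂ = 232/558 = 0.41577.
Pooled p̂ = (199+232)/(337+558) = 431/895 = 0.48156.
Pooled SE = √[0.2496601·0.00475947] ≈ 0.034471.
z = (p̂₁ − p̂₂)/SE = (0.59050 − 0.41577)/0.034471 = 0.17473/0.034471 = 5.069.

z = 5.069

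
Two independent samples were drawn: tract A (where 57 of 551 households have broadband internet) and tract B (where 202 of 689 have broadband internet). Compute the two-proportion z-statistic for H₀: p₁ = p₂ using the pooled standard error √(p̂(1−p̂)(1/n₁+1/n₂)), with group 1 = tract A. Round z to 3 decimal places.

z = -8.167

Sample proportions: p̂₁ = 57/551 = 0.10345 and p̂₂ = 202/689 = 0.29318.
Pooled p̂ = (57+202)/(551+689) = 259/1240 = 0.20887.
Pooled SE = √[0.1652439·0.00326626] ≈ 0.023232.
z = -0.18973/0.023232 = -8.167.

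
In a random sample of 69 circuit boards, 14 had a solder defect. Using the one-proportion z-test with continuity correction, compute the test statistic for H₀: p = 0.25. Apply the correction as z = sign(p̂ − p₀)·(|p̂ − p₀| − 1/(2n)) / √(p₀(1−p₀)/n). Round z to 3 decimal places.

z = -0.765

Sample proportion p̂ = 14/69 = 0.20290. p̂ − p₀ = -0.047101.
1/(2n) = 0.007246.
Corrected numerator: |-0.047101| − 0.007246 = 0.039855.
SE₀ = √(0.25·0.75/69) = 0.052129.
z = −0.039855/0.052129 = -0.765.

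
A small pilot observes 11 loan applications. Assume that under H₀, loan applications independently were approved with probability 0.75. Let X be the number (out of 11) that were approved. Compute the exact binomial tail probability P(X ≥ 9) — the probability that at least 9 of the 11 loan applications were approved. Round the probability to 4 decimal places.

P = 0.4552

X is binomial with n = 11 and p = 0.75.
P(X ≥ 9) = C(11,9)·0.75^9·0.25^2 + C(11,10)·0.75^10·0.25^1 + C(11,11)·0.75^11·0.25^0.
= 0.258104 + 0.154862 + 0.042235 = 0.4552.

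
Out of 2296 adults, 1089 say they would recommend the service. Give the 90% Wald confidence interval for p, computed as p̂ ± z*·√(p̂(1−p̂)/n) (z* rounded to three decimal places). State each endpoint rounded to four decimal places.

p̂ = 1089/2296 = 0.47430.
Standard error of p̂: √(0.249340/2296) = √0.000108597 = 0.010421.
z* = 1.645 at the 90% level.
Margin of error: 1.645 × 0.010421 = 0.01714.
Interval: 0.47430 ± 0.01714 → (0.4572, 0.4914).

(0.4572, 0.4914)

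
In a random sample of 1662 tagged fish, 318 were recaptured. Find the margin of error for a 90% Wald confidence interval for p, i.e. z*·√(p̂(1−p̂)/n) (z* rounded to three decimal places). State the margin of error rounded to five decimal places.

The sample proportion is 318/1662 = 0.19134.
Standard error of p̂: √(0.154726/1662) = √0.000093096 = 0.009649.
The 90% critical value is z* = 1.645.
So ME = 0.01587.

ME = 0.01587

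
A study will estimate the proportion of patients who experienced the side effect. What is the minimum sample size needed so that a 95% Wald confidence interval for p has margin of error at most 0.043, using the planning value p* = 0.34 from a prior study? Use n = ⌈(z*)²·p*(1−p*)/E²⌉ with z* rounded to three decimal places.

n = 467

The 95% critical value is z* = 1.960.
p*(1−p*) = 0.2244.
Required n before rounding: 3.841600 × 0.2244 / 0.043² = 466.228.
Rounding up, n = 467.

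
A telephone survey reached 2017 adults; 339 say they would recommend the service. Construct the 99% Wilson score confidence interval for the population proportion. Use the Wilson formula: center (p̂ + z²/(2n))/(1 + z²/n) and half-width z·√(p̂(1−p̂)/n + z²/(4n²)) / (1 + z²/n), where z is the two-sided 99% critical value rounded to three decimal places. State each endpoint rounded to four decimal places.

(0.1477, 0.1906)

Here p̂ = 339/2017 = 0.16807 and z = 2.576 (z² = 6.635776).
Denominator 1 + z²/n = 1 + 6.635776/2017 = 1.003290.
Center = (0.16807 + 0.001645)/1.003290 = 0.16916.
Radicand: p̂(1−p̂)/n + z²/(4n²) = 0.000069322 + 0.000000408 = 0.000069730.
Half-width = z·√(radicand)/denom = 2.576·0.008350/1.003290 = 0.02144.
So the interval runs from 0.1477 to 0.1906.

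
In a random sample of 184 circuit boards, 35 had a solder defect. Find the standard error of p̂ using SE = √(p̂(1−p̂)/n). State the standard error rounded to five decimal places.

p̂ = 35/184 = 0.19022.
p̂(1−p̂) = 0.154036.
Dividing by n and taking the root: √0.000837152 = 0.02893.

SE = 0.02893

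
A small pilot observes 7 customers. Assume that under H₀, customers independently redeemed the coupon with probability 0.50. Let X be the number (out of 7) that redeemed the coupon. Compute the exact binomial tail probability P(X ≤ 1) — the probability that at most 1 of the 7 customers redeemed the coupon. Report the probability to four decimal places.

X ~ Binomial(n=7, p=0.50).
P(X ≤ 1) = C(7,0)·0.50^0·0.50^7 + C(7,1)·0.50^1·0.50^6.
= 0.007812 + 0.054688 = 0.0625.

P = 0.0625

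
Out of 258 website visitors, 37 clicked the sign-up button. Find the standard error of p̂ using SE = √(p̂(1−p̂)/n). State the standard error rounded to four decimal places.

Sample proportion p̂ = 37/258 = 0.14341.
p̂(1−p̂) = 0.122844.
Dividing by n and taking the root: √0.000476140 = 0.0218.

SE = 0.0218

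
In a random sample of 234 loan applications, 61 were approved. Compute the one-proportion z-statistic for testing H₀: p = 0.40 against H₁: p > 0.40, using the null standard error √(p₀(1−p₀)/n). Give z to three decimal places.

p̂ = 61/234 = 0.26068.
Null standard error: √(0.40·0.60/234) = √0.001025641 = 0.032026.
z = (0.26068 − 0.40)/0.032026 = -0.13932/0.032026 = -4.350.

z = -4.350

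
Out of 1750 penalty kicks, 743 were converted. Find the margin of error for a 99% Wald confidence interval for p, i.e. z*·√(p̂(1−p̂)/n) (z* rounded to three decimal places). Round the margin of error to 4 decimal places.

p̂ = 743/1750 = 0.42457.
Standard error of p̂: √(0.244311/1750) = √0.000139606 = 0.011815.
z* = 2.576 at the 99% level.
So ME = 0.0304.

ME = 0.0304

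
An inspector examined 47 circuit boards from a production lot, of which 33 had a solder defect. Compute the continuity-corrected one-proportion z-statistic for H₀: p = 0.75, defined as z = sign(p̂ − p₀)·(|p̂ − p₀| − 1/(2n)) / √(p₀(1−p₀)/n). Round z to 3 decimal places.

z = -0.590

With x = 33 successes in n = 47, p̂ = 0.70213. p̂ − p₀ = -0.047872.
Continuity correction 1/(2n) = 1/94 = 0.010638.
Corrected numerator: |-0.047872| − 0.010638 = 0.037234.
SE₀ = √(0.75·0.25/47) = 0.063161.
z = −0.037234/0.063161 = -0.590.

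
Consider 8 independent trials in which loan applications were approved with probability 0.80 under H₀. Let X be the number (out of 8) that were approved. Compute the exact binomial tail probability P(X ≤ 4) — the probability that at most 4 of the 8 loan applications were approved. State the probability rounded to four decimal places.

P = 0.0563

X is binomial with n = 8 and p = 0.80.
P(X ≤ 4) = Σ_{j=0}^{4} C(8,j)·0.80^j·0.20^{8−j}.
= 0.000003 + 0.000082 + 0.001147 + 0.009175 + 0.045875 = 0.0563.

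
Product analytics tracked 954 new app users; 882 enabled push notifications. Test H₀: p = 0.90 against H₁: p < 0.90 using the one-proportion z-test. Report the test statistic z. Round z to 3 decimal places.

The sample proportion is 882/954 = 0.92453.
Null standard error: √(0.90·0.10/954) = √0.000094340 = 0.009713.
z = (0.92453 − 0.90)/0.009713 = 0.02453/0.009713 = 2.525.

z = 2.525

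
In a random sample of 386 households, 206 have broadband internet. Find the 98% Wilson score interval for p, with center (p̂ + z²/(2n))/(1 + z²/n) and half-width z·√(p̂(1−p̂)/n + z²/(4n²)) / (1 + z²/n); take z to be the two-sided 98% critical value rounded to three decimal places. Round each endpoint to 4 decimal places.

Here p̂ = 206/386 = 0.53368 and z = 2.326 (z² = 5.410276).
Denominator 1 + z²/n = 1 + 5.410276/386 = 1.014016.
Adjusted center: (0.53368 + z²/(2n))/1.014016 = 0.53321.
Radicand: p̂(1−p̂)/n + z²/(4n²) = 0.000644730 + 0.000009078 = 0.000653808.
Half-width = z·√(radicand)/denom = 2.326·0.025570/1.014016 = 0.05865.
So the interval runs from 0.4746 to 0.5919.

(0.4746, 0.5919)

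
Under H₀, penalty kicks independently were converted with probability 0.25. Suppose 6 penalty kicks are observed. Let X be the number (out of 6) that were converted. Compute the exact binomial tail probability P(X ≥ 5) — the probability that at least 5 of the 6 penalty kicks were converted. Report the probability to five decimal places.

P = 0.00464

X is binomial with n = 6 and p = 0.25.
P(X ≥ 5) = C(6,5)·0.25^5·0.75^1 + C(6,6)·0.25^6·0.75^0.
= 0.004395 + 0.000244 = 0.00464.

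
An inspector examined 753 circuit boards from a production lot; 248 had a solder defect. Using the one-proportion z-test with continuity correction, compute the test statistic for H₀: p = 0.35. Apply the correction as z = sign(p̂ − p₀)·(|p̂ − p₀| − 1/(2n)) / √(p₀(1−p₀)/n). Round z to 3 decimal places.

The sample proportion is 248/753 = 0.32935. p̂ − p₀ = -0.020651.
1/(2n) = 0.000664.
Corrected numerator: |-0.020651| − 0.000664 = 0.019987.
Null standard error: √(0.35·0.65/753) = √0.000302125 = 0.017382.
z = −0.019987/0.017382 = -1.150.

z = -1.150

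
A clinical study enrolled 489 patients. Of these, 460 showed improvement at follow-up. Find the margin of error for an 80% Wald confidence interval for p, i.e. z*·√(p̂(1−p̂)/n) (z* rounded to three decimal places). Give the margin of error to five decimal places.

ME = 0.01369

With x = 460 successes in n = 489, p̂ = 0.94070.
SE = √(p̂(1−p̂)/n) = √(0.055788/489) = 0.010681.
The 80% critical value is z* = 1.282.
So ME = 0.01369.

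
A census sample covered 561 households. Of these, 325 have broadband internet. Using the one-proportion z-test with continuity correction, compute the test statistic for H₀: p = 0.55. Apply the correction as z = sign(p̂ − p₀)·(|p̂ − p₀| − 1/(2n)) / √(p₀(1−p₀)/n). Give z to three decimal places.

z = 1.354

p̂ = 325/561 = 0.57932. p̂ − p₀ = 0.029323.
1/(2n) = 0.000891.
Corrected numerator: |0.029323| − 0.000891 = 0.028432.
SE₀ = √(0.55·0.45/561) = 0.021004.
z = (+)0.028432/0.021004 = 1.354.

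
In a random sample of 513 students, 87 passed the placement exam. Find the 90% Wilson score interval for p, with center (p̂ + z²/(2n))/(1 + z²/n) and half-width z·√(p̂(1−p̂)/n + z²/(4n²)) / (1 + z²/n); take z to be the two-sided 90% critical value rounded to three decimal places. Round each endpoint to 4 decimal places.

p̂ = 87/513 = 0.16959; z = 1.645, so z² = 2.706025.
1 + z²/n = 1.005275.
Center = (0.16959 + 0.002637)/1.005275 = 0.17132.
Radicand: p̂(1−p̂)/n + z²/(4n²) = 0.000274522 + 0.000002571 = 0.000277093.
Half-width = z·√(radicand)/denom = 1.645·0.016646/1.005275 = 0.02724.
Interval: 0.17132 ± 0.02724 → (0.1441, 0.1986).

(0.1441, 0.1986)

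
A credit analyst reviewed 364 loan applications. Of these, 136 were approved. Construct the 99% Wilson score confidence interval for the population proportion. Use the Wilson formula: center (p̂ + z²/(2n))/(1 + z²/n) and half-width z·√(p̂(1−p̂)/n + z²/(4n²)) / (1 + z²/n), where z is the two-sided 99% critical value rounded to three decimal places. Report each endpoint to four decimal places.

(0.3111, 0.4407)

Here p̂ = 136/364 = 0.37363 and z = 2.576 (z² = 6.635776).
1 + z²/n = 1.018230.
Adjusted center: (0.37363 + z²/(2n))/1.018230 = 0.37589.
Radicand: p̂(1−p̂)/n + z²/(4n²) = 0.000642939 + 0.000012521 = 0.000655460.
Half-width = 2.576·√0.000655460/1.018230 = 0.06477.
So the interval runs from 0.3111 to 0.4407.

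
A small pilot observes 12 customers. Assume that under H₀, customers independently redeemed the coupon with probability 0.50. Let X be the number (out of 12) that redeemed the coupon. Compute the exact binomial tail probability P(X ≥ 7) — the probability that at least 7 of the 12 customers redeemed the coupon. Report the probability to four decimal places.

X is binomial with n = 12 and p = 0.50.
P(X ≥ 7) = Σ_{j=7}^{12} C(12,j)·0.50^j·0.50^{12−j}.
= 0.193359 + 0.120850 + 0.053711 + 0.016113 + 0.002930 + 0.000244 = 0.3872.

P = 0.3872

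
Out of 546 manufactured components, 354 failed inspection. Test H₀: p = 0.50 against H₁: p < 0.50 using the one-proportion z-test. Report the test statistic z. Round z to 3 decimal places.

z = 6.933

The sample proportion is 354/546 = 0.64835.
Under H₀, SE = √(p₀(1−p₀)/n) = √(0.50·0.50/546) = √0.000457875 = 0.021398.
Test statistic: z = 0.14835/0.021398 = 6.933.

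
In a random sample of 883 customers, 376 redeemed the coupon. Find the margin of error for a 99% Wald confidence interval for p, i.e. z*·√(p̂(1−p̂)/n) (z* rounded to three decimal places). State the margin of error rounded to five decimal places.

ME = 0.04286

With x = 376 successes in n = 883, p̂ = 0.42582.
SE = √(p̂(1−p̂)/n) = √(0.244497/883) = 0.016640.
For 99% confidence, z* = 2.576.
ME = 2.576·0.016640 = 0.04286.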